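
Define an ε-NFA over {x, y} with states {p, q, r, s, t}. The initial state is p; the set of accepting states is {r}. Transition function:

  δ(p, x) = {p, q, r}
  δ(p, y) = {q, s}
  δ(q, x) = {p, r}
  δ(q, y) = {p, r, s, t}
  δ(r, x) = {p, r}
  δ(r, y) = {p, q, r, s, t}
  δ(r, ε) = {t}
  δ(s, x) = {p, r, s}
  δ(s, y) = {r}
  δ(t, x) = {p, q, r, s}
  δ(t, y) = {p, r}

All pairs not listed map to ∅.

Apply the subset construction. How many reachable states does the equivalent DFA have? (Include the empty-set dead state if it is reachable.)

5

Start state of the DFA: {p} (ε-closure of the NFA start).
{p} --x--> {p, q, r, t}  [new]
{p} --y--> {q, s}  [new]
{p, q, r, t} --x--> {p, q, r, s, t}  [new]
{p, q, r, t} --y--> {p, q, r, s, t}  [seen]
{q, s} --x--> {p, r, s, t}  [new]
{q, s} --y--> {p, r, s, t}  [seen]
{p, q, r, s, t} --x--> {p, q, r, s, t}  [seen]
{p, q, r, s, t} --y--> {p, q, r, s, t}  [seen]
{p, r, s, t} --x--> {p, q, r, s, t}  [seen]
{p, r, s, t} --y--> {p, q, r, s, t}  [seen]
Reachable DFA states: {p}, {p, q, r, t}, {q, s}, {p, q, r, s, t}, {p, r, s, t}.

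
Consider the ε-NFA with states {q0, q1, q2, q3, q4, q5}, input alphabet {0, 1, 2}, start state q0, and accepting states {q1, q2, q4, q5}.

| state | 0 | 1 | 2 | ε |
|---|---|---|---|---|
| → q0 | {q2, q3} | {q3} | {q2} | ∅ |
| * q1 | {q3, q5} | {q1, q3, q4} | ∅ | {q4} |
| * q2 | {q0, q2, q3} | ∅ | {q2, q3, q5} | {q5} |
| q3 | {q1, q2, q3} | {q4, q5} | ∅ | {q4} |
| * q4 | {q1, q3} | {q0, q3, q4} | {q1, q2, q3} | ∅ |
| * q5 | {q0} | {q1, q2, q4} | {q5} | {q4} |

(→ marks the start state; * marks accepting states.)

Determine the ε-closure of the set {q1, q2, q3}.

{q1, q2, q3, q4, q5}

Begin with {q1, q2, q3}.
q1 →ε {q4}; add q4.
q2 →ε {q5}; add q5.
ε-closure = {q1, q2, q3, q4, q5}.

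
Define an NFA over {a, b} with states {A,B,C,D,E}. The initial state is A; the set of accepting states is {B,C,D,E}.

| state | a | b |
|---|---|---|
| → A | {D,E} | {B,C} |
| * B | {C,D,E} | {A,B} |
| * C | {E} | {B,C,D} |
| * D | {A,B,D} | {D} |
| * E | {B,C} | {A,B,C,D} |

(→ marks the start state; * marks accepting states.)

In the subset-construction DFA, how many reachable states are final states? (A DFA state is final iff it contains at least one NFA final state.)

Start state of the DFA: {A}.
{A} --a--> {D,E}  [new]
{A} --b--> {B,C}  [new]
{D,E} --a--> {A,B,C,D}  [new]
{D,E} --b--> {A,B,C,D}  [seen]
{B,C} --a--> {C,D,E}  [new]
{B,C} --b--> {A,B,C,D}  [seen]
{A,B,C,D} --a--> {A,B,C,D,E}  [new]
{A,B,C,D} --b--> {A,B,C,D}  [seen]
{C,D,E} --a--> {A,B,C,D,E}  [seen]
{C,D,E} --b--> {A,B,C,D}  [seen]
{A,B,C,D,E} --a--> {A,B,C,D,E}  [seen]
{A,B,C,D,E} --b--> {A,B,C,D}  [seen]
Reachable DFA states: {A}, {D,E}, {B,C}, {A,B,C,D}, {C,D,E}, {A,B,C,D,E}.
Accepting DFA states (contain an NFA accepting state): {D,E}, {B,C}, {A,B,C,D}, {C,D,E}, {A,B,C,D,E}.

5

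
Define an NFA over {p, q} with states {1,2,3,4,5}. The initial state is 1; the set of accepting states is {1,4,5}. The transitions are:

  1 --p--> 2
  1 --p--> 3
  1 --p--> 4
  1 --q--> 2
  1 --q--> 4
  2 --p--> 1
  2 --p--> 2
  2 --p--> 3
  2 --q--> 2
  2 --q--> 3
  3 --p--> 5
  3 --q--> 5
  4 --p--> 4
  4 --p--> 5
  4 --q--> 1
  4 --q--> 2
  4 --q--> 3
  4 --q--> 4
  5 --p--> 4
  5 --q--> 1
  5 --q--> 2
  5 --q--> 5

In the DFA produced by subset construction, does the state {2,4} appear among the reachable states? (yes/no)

Start state of the DFA: {1}.
{1} --p--> {2,3,4}  [new]
{1} --q--> {2,4}  [new]
{2,3,4} --p--> {1,2,3,4,5}  [new]
{2,3,4} --q--> {1,2,3,4,5}  [seen]
{2,4} --p--> {1,2,3,4,5}  [seen]
{2,4} --q--> {1,2,3,4}  [new]
{1,2,3,4,5} --p--> {1,2,3,4,5}  [seen]
{1,2,3,4,5} --q--> {1,2,3,4,5}  [seen]
{1,2,3,4} --p--> {1,2,3,4,5}  [seen]
{1,2,3,4} --q--> {1,2,3,4,5}  [seen]
Reachable DFA states: {1}, {2,3,4}, {2,4}, {1,2,3,4,5}, {1,2,3,4}.
{2,4} is among them.

yes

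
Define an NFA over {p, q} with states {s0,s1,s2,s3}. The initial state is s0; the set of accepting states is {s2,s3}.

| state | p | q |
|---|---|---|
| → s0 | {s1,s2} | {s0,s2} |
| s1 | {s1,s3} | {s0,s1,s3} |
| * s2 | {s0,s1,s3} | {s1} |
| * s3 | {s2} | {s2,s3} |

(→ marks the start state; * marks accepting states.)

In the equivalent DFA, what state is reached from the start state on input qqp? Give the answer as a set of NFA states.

{s0,s1,s2,s3}

Start: {s0}.
δ(s0,q) = {s0,s2}.
Union: {s0,s2}.
After q: {s0,s2}.
δ(s0,q) = {s0,s2}; δ(s2,q) = {s1}.
Union: {s0,s1,s2}.
After q: {s0,s1,s2}.
δ(s0,p) = {s1,s2}; δ(s1,p) = {s1,s3}; δ(s2,p) = {s0,s1,s3}.
Union: {s0,s1,s2,s3}.
After p: {s0,s1,s2,s3}.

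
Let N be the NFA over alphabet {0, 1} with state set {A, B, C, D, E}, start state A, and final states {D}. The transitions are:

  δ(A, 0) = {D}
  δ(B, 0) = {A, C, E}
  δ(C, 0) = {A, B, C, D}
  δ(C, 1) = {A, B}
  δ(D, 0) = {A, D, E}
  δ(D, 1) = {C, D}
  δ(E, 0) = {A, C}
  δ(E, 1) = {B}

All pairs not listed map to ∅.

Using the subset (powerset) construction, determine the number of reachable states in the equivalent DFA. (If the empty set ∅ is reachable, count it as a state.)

9

Start state of the DFA: {A}.
{A} --0--> {D}  [new]
{A} --1--> ∅  [new]
{D} --0--> {A, D, E}  [new]
{D} --1--> {C, D}  [new]
∅ --0--> ∅  [seen]
∅ --1--> ∅  [seen]
{A, D, E} --0--> {A, C, D, E}  [new]
{A, D, E} --1--> {B, C, D}  [new]
{C, D} --0--> {A, B, C, D, E}  [new]
{C, D} --1--> {A, B, C, D}  [new]
{A, C, D, E} --0--> {A, B, C, D, E}  [seen]
{A, C, D, E} --1--> {A, B, C, D}  [seen]
{B, C, D} --0--> {A, B, C, D, E}  [seen]
{B, C, D} --1--> {A, B, C, D}  [seen]
{A, B, C, D, E} --0--> {A, B, C, D, E}  [seen]
{A, B, C, D, E} --1--> {A, B, C, D}  [seen]
{A, B, C, D} --0--> {A, B, C, D, E}  [seen]
{A, B, C, D} --1--> {A, B, C, D}  [seen]
Reachable DFA states: {A}, {D}, ∅, {A, D, E}, {C, D}, {A, C, D, E}, {B, C, D}, {A, B, C, D, E}, {A, B, C, D}.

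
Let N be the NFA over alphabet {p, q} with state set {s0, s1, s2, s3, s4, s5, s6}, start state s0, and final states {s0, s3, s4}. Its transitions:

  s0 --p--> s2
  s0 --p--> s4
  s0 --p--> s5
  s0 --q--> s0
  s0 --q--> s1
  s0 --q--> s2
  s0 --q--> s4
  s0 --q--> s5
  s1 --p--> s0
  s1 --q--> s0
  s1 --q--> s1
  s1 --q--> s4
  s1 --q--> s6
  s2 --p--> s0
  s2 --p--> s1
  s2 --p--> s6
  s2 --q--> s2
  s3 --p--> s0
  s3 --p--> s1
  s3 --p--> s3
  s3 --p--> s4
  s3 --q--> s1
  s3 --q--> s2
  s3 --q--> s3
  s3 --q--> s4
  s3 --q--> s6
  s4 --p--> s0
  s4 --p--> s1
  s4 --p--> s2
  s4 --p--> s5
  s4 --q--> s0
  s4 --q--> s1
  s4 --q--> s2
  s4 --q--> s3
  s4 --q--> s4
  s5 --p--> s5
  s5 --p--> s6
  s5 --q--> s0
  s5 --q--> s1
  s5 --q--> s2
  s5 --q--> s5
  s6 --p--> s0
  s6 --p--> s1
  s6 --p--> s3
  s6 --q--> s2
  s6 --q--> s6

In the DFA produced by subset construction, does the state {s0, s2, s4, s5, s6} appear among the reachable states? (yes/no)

no

Start state of the DFA: {s0}.
{s0} --p--> {s2, s4, s5}  [new]
{s0} --q--> {s0, s1, s2, s4, s5}  [new]
{s2, s4, s5} --p--> {s0, s1, s2, s5, s6}  [new]
{s2, s4, s5} --q--> {s0, s1, s2, s3, s4, s5}  [new]
{s0, s1, s2, s4, s5} --p--> {s0, s1, s2, s4, s5, s6}  [new]
{s0, s1, s2, s4, s5} --q--> {s0, s1, s2, s3, s4, s5, s6}  [new]
{s0, s1, s2, s5, s6} --p--> {s0, s1, s2, s3, s4, s5, s6}  [seen]
{s0, s1, s2, s5, s6} --q--> {s0, s1, s2, s4, s5, s6}  [seen]
{s0, s1, s2, s3, s4, s5} --p--> {s0, s1, s2, s3, s4, s5, s6}  [seen]
{s0, s1, s2, s3, s4, s5} --q--> {s0, s1, s2, s3, s4, s5, s6}  [seen]
{s0, s1, s2, s4, s5, s6} --p--> {s0, s1, s2, s3, s4, s5, s6}  [seen]
{s0, s1, s2, s4, s5, s6} --q--> {s0, s1, s2, s3, s4, s5, s6}  [seen]
{s0, s1, s2, s3, s4, s5, s6} --p--> {s0, s1, s2, s3, s4, s5, s6}  [seen]
{s0, s1, s2, s3, s4, s5, s6} --q--> {s0, s1, s2, s3, s4, s5, s6}  [seen]
Reachable DFA states: {s0}, {s2, s4, s5}, {s0, s1, s2, s4, s5}, {s0, s1, s2, s5, s6}, {s0, s1, s2, s3, s4, s5}, {s0, s1, s2, s4, s5, s6}, {s0, s1, s2, s3, s4, s5, s6}.
{s0, s2, s4, s5, s6} is not among them.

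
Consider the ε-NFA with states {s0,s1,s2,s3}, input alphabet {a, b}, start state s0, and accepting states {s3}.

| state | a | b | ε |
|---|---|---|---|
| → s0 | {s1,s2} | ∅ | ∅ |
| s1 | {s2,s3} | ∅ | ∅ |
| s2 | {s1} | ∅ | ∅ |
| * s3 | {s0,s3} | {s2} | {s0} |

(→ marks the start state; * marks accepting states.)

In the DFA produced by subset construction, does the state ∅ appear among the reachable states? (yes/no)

Start state of the DFA: {s0} (ε-closure of the NFA start).
{s0} --a--> {s1,s2}  [new]
{s0} --b--> ∅  [new]
{s1,s2} --a--> {s0,s1,s2,s3}  [new]
{s1,s2} --b--> ∅  [seen]
∅ --a--> ∅  [seen]
∅ --b--> ∅  [seen]
{s0,s1,s2,s3} --a--> {s0,s1,s2,s3}  [seen]
{s0,s1,s2,s3} --b--> {s2}  [new]
{s2} --a--> {s1}  [new]
{s2} --b--> ∅  [seen]
{s1} --a--> {s0,s2,s3}  [new]
{s1} --b--> ∅  [seen]
{s0,s2,s3} --a--> {s0,s1,s2,s3}  [seen]
{s0,s2,s3} --b--> {s2}  [seen]
Reachable DFA states: {s0}, {s1,s2}, ∅, {s0,s1,s2,s3}, {s2}, {s1}, {s0,s2,s3}.
∅ is among them.

yes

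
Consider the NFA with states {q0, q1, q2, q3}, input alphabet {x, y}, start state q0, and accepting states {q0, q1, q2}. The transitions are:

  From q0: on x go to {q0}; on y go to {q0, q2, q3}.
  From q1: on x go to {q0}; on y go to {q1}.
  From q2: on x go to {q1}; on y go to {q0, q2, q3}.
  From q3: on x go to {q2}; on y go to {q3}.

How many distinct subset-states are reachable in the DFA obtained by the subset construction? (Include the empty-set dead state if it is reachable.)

5

Start state of the DFA: {q0}.
{q0} --x--> {q0}  [seen]
{q0} --y--> {q0, q2, q3}  [new]
{q0, q2, q3} --x--> {q0, q1, q2}  [new]
{q0, q2, q3} --y--> {q0, q2, q3}  [seen]
{q0, q1, q2} --x--> {q0, q1}  [new]
{q0, q1, q2} --y--> {q0, q1, q2, q3}  [new]
{q0, q1} --x--> {q0}  [seen]
{q0, q1} --y--> {q0, q1, q2, q3}  [seen]
{q0, q1, q2, q3} --x--> {q0, q1, q2}  [seen]
{q0, q1, q2, q3} --y--> {q0, q1, q2, q3}  [seen]
Reachable DFA states: {q0}, {q0, q2, q3}, {q0, q1, q2}, {q0, q1}, {q0, q1, q2, q3}.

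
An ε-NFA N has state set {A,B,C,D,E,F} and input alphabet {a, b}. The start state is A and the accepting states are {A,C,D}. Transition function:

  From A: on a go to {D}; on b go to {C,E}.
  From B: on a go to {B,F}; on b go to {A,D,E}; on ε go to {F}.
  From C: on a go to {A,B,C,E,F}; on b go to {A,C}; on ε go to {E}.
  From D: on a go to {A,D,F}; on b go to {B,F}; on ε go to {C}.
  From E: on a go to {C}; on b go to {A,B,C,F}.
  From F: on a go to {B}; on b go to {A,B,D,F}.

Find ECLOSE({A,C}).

{A,C,E}

Begin with {A,C}.
C →ε {E}; add E.
ε-closure = {A,C,E}.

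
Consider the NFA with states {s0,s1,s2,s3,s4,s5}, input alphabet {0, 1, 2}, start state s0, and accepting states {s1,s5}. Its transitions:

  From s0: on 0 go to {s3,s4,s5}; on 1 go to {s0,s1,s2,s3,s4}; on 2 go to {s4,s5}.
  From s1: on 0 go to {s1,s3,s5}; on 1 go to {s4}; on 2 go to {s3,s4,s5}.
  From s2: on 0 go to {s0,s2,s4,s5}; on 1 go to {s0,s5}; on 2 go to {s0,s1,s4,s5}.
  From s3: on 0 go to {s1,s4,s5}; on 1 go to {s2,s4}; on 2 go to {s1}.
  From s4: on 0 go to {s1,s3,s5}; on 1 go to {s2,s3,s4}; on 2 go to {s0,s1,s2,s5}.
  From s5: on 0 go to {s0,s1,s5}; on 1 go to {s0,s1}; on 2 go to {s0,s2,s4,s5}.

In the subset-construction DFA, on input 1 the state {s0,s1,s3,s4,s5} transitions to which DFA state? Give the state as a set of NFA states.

{s0,s1,s2,s3,s4}

δ(s0,1) = {s0,s1,s2,s3,s4}; δ(s1,1) = {s4}; δ(s3,1) = {s2,s4}; δ(s4,1) = {s2,s3,s4}; δ(s5,1) = {s0,s1}.
Union: {s0,s1,s2,s3,s4}.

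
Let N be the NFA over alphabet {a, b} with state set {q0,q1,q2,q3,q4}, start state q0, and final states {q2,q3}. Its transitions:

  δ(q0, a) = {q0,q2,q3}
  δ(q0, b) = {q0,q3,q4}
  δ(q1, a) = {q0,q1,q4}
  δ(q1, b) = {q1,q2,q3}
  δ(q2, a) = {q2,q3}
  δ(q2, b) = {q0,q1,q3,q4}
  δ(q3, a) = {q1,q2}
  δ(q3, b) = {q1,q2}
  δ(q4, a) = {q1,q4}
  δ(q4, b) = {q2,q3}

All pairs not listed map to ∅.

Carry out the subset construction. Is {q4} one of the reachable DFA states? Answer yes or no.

no

Start state of the DFA: {q0}.
{q0} --a--> {q0,q2,q3}  [new]
{q0} --b--> {q0,q3,q4}  [new]
{q0,q2,q3} --a--> {q0,q1,q2,q3}  [new]
{q0,q2,q3} --b--> {q0,q1,q2,q3,q4}  [new]
{q0,q3,q4} --a--> {q0,q1,q2,q3,q4}  [seen]
{q0,q3,q4} --b--> {q0,q1,q2,q3,q4}  [seen]
{q0,q1,q2,q3} --a--> {q0,q1,q2,q3,q4}  [seen]
{q0,q1,q2,q3} --b--> {q0,q1,q2,q3,q4}  [seen]
{q0,q1,q2,q3,q4} --a--> {q0,q1,q2,q3,q4}  [seen]
{q0,q1,q2,q3,q4} --b--> {q0,q1,q2,q3,q4}  [seen]
Reachable DFA states: {q0}, {q0,q2,q3}, {q0,q3,q4}, {q0,q1,q2,q3}, {q0,q1,q2,q3,q4}.
{q4} is not among them.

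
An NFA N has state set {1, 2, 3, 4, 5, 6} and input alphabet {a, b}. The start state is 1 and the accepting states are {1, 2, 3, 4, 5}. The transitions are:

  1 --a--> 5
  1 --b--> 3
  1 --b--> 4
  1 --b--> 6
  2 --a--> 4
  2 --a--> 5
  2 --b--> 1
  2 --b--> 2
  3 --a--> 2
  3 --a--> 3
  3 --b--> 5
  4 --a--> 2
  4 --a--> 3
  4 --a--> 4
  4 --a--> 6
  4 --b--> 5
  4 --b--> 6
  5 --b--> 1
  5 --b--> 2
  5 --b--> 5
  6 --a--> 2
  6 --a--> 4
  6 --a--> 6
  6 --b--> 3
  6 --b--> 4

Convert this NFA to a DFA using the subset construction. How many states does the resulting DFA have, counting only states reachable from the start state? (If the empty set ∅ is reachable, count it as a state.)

12

Start state of the DFA: {1}.
{1} --a--> {5}  [new]
{1} --b--> {3, 4, 6}  [new]
{5} --a--> ∅  [new]
{5} --b--> {1, 2, 5}  [new]
{3, 4, 6} --a--> {2, 3, 4, 6}  [new]
{3, 4, 6} --b--> {3, 4, 5, 6}  [new]
∅ --a--> ∅  [seen]
∅ --b--> ∅  [seen]
{1, 2, 5} --a--> {4, 5}  [new]
{1, 2, 5} --b--> {1, 2, 3, 4, 5, 6}  [new]
{2, 3, 4, 6} --a--> {2, 3, 4, 5, 6}  [new]
{2, 3, 4, 6} --b--> {1, 2, 3, 4, 5, 6}  [seen]
{3, 4, 5, 6} --a--> {2, 3, 4, 6}  [seen]
{3, 4, 5, 6} --b--> {1, 2, 3, 4, 5, 6}  [seen]
{4, 5} --a--> {2, 3, 4, 6}  [seen]
{4, 5} --b--> {1, 2, 5, 6}  [new]
{1, 2, 3, 4, 5, 6} --a--> {2, 3, 4, 5, 6}  [seen]
{1, 2, 3, 4, 5, 6} --b--> {1, 2, 3, 4, 5, 6}  [seen]
{2, 3, 4, 5, 6} --a--> {2, 3, 4, 5, 6}  [seen]
{2, 3, 4, 5, 6} --b--> {1, 2, 3, 4, 5, 6}  [seen]
{1, 2, 5, 6} --a--> {2, 4, 5, 6}  [new]
{1, 2, 5, 6} --b--> {1, 2, 3, 4, 5, 6}  [seen]
{2, 4, 5, 6} --a--> {2, 3, 4, 5, 6}  [seen]
{2, 4, 5, 6} --b--> {1, 2, 3, 4, 5, 6}  [seen]
Reachable DFA states: {1}, {5}, {3, 4, 6}, ∅, {1, 2, 5}, {2, 3, 4, 6}, {3, 4, 5, 6}, {4, 5}, {1, 2, 3, 4, 5, 6}, {2, 3, 4, 5, 6}, {1, 2, 5, 6}, {2, 4, 5, 6}.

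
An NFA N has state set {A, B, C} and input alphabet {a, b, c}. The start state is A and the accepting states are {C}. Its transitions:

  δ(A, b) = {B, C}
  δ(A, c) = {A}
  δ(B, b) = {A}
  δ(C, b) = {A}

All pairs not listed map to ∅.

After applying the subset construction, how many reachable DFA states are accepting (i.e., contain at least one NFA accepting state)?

1

Start state of the DFA: {A}.
{A} --a--> ∅  [new]
{A} --b--> {B, C}  [new]
{A} --c--> {A}  [seen]
∅ --a--> ∅  [seen]
∅ --b--> ∅  [seen]
∅ --c--> ∅  [seen]
{B, C} --a--> ∅  [seen]
{B, C} --b--> {A}  [seen]
{B, C} --c--> ∅  [seen]
Reachable DFA states: {A}, ∅, {B, C}.
Accepting DFA states (contain an NFA accepting state): {B, C}.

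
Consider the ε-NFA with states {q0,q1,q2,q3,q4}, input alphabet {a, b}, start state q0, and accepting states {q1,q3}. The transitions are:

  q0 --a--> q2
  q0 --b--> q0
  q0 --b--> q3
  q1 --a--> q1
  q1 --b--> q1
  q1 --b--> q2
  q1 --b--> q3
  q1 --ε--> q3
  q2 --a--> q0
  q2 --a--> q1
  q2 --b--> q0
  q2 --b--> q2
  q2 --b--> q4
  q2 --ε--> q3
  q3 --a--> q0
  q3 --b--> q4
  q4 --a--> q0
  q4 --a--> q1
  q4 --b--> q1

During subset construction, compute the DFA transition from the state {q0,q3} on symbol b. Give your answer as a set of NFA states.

{q0,q3,q4}

δ(q0,b) = {q0,q3}; δ(q3,b) = {q4}.
Union: {q0,q3,q4}.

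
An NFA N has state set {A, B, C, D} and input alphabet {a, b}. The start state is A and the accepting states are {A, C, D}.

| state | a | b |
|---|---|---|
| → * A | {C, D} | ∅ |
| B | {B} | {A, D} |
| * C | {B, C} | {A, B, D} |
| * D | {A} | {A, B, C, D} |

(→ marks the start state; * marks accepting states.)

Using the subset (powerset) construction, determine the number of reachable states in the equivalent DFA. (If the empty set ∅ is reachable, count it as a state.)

Start state of the DFA: {A}.
{A} --a--> {C, D}  [new]
{A} --b--> ∅  [new]
{C, D} --a--> {A, B, C}  [new]
{C, D} --b--> {A, B, C, D}  [new]
∅ --a--> ∅  [seen]
∅ --b--> ∅  [seen]
{A, B, C} --a--> {B, C, D}  [new]
{A, B, C} --b--> {A, B, D}  [new]
{A, B, C, D} --a--> {A, B, C, D}  [seen]
{A, B, C, D} --b--> {A, B, C, D}  [seen]
{B, C, D} --a--> {A, B, C}  [seen]
{B, C, D} --b--> {A, B, C, D}  [seen]
{A, B, D} --a--> {A, B, C, D}  [seen]
{A, B, D} --b--> {A, B, C, D}  [seen]
Reachable DFA states: {A}, {C, D}, ∅, {A, B, C}, {A, B, C, D}, {B, C, D}, {A, B, D}.

7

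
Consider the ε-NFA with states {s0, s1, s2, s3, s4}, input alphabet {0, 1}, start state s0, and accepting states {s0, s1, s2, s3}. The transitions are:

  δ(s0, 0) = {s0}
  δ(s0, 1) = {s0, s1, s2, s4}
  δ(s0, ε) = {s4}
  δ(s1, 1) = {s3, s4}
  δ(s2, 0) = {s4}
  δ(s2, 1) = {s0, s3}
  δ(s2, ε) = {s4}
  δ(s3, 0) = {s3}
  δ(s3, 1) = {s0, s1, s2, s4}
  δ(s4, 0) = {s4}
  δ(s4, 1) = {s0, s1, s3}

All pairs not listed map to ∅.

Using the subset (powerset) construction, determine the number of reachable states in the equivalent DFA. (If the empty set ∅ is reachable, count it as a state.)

3

Start state of the DFA: {s0, s4} (ε-closure of the NFA start).
{s0, s4} --0--> {s0, s4}  [seen]
{s0, s4} --1--> {s0, s1, s2, s3, s4}  [new]
{s0, s1, s2, s3, s4} --0--> {s0, s3, s4}  [new]
{s0, s1, s2, s3, s4} --1--> {s0, s1, s2, s3, s4}  [seen]
{s0, s3, s4} --0--> {s0, s3, s4}  [seen]
{s0, s3, s4} --1--> {s0, s1, s2, s3, s4}  [seen]
Reachable DFA states: {s0, s4}, {s0, s1, s2, s3, s4}, {s0, s3, s4}.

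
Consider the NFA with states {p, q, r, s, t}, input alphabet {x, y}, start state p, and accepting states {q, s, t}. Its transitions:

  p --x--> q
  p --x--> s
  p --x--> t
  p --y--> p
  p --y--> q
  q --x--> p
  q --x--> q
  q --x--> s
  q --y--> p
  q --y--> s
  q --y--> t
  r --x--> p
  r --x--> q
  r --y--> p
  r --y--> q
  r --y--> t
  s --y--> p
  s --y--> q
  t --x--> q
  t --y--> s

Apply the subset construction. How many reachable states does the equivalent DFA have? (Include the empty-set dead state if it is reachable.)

Start state of the DFA: {p}.
{p} --x--> {q, s, t}  [new]
{p} --y--> {p, q}  [new]
{q, s, t} --x--> {p, q, s}  [new]
{q, s, t} --y--> {p, q, s, t}  [new]
{p, q} --x--> {p, q, s, t}  [seen]
{p, q} --y--> {p, q, s, t}  [seen]
{p, q, s} --x--> {p, q, s, t}  [seen]
{p, q, s} --y--> {p, q, s, t}  [seen]
{p, q, s, t} --x--> {p, q, s, t}  [seen]
{p, q, s, t} --y--> {p, q, s, t}  [seen]
Reachable DFA states: {p}, {q, s, t}, {p, q}, {p, q, s}, {p, q, s, t}.

5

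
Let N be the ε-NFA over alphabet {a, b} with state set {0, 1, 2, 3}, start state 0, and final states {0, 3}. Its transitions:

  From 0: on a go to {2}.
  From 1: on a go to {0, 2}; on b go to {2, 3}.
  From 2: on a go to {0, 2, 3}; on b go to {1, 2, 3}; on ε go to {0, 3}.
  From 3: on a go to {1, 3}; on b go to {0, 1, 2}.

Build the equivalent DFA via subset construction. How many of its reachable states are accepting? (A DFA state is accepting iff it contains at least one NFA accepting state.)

3

Start state of the DFA: {0} (ε-closure of the NFA start).
{0} --a--> {0, 2, 3}  [new]
{0} --b--> ∅  [new]
{0, 2, 3} --a--> {0, 1, 2, 3}  [new]
{0, 2, 3} --b--> {0, 1, 2, 3}  [seen]
∅ --a--> ∅  [seen]
∅ --b--> ∅  [seen]
{0, 1, 2, 3} --a--> {0, 1, 2, 3}  [seen]
{0, 1, 2, 3} --b--> {0, 1, 2, 3}  [seen]
Reachable DFA states: {0}, {0, 2, 3}, ∅, {0, 1, 2, 3}.
Accepting DFA states (contain an NFA accepting state): {0}, {0, 2, 3}, {0, 1, 2, 3}.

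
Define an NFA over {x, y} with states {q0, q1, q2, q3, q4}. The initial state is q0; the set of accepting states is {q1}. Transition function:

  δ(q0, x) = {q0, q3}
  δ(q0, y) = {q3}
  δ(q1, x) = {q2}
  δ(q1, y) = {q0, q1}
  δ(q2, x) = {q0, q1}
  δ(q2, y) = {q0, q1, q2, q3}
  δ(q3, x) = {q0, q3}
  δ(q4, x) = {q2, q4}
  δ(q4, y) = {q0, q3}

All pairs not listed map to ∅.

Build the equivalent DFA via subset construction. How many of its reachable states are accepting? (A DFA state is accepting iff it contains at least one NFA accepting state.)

Start state of the DFA: {q0}.
{q0} --x--> {q0, q3}  [new]
{q0} --y--> {q3}  [new]
{q0, q3} --x--> {q0, q3}  [seen]
{q0, q3} --y--> {q3}  [seen]
{q3} --x--> {q0, q3}  [seen]
{q3} --y--> ∅  [new]
∅ --x--> ∅  [seen]
∅ --y--> ∅  [seen]
Reachable DFA states: {q0}, {q0, q3}, {q3}, ∅.
Accepting DFA states (contain an NFA accepting state): none.

0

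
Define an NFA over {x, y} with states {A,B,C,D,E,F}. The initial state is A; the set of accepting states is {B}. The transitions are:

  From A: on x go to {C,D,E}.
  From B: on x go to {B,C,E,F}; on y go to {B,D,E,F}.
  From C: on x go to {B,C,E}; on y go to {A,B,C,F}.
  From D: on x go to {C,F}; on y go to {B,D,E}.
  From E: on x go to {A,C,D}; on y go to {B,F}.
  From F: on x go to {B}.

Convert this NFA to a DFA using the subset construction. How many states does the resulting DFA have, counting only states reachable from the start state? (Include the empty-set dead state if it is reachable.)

Start state of the DFA: {A}.
{A} --x--> {C,D,E}  [new]
{A} --y--> ∅  [new]
{C,D,E} --x--> {A,B,C,D,E,F}  [new]
{C,D,E} --y--> {A,B,C,D,E,F}  [seen]
∅ --x--> ∅  [seen]
∅ --y--> ∅  [seen]
{A,B,C,D,E,F} --x--> {A,B,C,D,E,F}  [seen]
{A,B,C,D,E,F} --y--> {A,B,C,D,E,F}  [seen]
Reachable DFA states: {A}, {C,D,E}, ∅, {A,B,C,D,E,F}.

4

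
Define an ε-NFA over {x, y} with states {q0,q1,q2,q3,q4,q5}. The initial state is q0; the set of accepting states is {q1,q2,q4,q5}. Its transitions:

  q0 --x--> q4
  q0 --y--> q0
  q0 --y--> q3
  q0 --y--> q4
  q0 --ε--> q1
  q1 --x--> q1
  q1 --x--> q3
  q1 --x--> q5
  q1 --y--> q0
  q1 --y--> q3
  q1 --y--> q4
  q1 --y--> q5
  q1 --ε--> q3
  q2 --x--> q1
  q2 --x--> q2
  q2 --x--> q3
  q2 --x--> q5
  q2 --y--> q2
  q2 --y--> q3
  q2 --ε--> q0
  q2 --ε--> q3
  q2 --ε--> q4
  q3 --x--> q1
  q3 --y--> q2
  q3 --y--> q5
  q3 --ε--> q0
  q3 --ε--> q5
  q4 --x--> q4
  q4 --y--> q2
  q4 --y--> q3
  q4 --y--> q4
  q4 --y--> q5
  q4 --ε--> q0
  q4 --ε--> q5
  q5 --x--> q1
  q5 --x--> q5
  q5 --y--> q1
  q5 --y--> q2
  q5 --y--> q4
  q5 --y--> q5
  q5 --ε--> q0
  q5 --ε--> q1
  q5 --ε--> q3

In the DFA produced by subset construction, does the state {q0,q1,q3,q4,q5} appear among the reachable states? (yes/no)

Start state of the DFA: {q0,q1,q3,q5} (ε-closure of the NFA start).
{q0,q1,q3,q5} --x--> {q0,q1,q3,q4,q5}  [new]
{q0,q1,q3,q5} --y--> {q0,q1,q2,q3,q4,q5}  [new]
{q0,q1,q3,q4,q5} --x--> {q0,q1,q3,q4,q5}  [seen]
{q0,q1,q3,q4,q5} --y--> {q0,q1,q2,q3,q4,q5}  [seen]
{q0,q1,q2,q3,q4,q5} --x--> {q0,q1,q2,q3,q4,q5}  [seen]
{q0,q1,q2,q3,q4,q5} --y--> {q0,q1,q2,q3,q4,q5}  [seen]
Reachable DFA states: {q0,q1,q3,q5}, {q0,q1,q3,q4,q5}, {q0,q1,q2,q3,q4,q5}.
{q0,q1,q3,q4,q5} is among them.

yes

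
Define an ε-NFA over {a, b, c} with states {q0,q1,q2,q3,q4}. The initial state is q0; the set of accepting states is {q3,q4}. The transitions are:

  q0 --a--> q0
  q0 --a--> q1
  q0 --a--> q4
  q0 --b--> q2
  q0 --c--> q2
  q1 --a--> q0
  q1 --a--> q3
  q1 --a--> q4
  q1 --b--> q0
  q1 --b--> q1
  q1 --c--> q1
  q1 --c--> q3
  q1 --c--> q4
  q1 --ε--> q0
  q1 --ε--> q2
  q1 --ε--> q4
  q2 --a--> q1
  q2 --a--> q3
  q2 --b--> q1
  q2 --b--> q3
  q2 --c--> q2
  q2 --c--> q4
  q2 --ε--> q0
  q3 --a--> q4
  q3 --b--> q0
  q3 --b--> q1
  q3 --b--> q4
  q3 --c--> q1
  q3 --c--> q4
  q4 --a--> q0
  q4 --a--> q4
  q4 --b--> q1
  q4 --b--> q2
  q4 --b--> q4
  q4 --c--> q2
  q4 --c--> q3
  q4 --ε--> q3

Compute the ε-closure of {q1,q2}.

Begin with {q1,q2}.
q1 →ε {q0,q2,q4}; add q0, q4.
q4 →ε {q3}; add q3.
ε-closure = {q0,q1,q2,q3,q4}.

{q0,q1,q2,q3,q4}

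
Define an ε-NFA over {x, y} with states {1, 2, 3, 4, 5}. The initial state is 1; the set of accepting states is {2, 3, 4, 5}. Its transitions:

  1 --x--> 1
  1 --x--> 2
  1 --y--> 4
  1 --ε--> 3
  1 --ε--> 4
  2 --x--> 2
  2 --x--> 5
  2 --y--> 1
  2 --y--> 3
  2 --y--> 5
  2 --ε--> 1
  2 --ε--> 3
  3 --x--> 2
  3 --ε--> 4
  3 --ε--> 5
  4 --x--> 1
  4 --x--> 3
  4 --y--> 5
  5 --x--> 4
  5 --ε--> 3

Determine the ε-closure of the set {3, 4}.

Begin with {3, 4}.
3 →ε {4, 5}; add 5.
ε-closure = {3, 4, 5}.

{3, 4, 5}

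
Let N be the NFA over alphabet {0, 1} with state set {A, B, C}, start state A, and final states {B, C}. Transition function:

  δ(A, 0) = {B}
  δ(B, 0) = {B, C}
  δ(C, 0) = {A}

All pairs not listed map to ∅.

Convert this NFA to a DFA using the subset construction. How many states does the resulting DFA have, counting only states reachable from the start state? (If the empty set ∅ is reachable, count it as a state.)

5

Start state of the DFA: {A}.
{A} --0--> {B}  [new]
{A} --1--> ∅  [new]
{B} --0--> {B, C}  [new]
{B} --1--> ∅  [seen]
∅ --0--> ∅  [seen]
∅ --1--> ∅  [seen]
{B, C} --0--> {A, B, C}  [new]
{B, C} --1--> ∅  [seen]
{A, B, C} --0--> {A, B, C}  [seen]
{A, B, C} --1--> ∅  [seen]
Reachable DFA states: {A}, {B}, ∅, {B, C}, {A, B, C}.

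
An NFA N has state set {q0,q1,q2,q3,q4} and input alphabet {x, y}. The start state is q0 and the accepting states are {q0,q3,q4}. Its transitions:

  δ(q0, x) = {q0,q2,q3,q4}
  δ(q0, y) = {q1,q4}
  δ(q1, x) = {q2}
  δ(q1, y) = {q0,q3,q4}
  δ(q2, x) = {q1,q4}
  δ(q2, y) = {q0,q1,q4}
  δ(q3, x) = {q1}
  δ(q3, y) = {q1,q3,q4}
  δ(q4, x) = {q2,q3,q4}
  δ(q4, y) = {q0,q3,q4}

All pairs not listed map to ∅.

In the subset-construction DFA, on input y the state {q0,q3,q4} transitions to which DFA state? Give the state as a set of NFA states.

{q0,q1,q3,q4}

δ(q0,y) = {q1,q4}; δ(q3,y) = {q1,q3,q4}; δ(q4,y) = {q0,q3,q4}.
Union: {q0,q1,q3,q4}.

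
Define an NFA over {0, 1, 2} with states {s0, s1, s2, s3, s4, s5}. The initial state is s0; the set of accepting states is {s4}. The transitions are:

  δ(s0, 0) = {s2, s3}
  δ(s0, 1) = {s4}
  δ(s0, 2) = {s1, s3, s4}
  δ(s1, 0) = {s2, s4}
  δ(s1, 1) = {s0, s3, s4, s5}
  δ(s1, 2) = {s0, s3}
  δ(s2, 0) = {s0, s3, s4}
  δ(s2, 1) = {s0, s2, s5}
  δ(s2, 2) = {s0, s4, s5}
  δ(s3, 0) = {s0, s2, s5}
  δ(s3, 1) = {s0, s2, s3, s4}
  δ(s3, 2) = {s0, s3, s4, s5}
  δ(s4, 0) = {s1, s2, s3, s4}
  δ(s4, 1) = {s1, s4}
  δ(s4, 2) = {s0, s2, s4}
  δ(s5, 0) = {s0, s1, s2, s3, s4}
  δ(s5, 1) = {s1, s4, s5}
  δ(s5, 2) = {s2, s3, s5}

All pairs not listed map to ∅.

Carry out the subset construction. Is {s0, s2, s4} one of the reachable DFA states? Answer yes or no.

Start state of the DFA: {s0}.
{s0} --0--> {s2, s3}  [new]
{s0} --1--> {s4}  [new]
{s0} --2--> {s1, s3, s4}  [new]
{s2, s3} --0--> {s0, s2, s3, s4, s5}  [new]
{s2, s3} --1--> {s0, s2, s3, s4, s5}  [seen]
{s2, s3} --2--> {s0, s3, s4, s5}  [new]
{s4} --0--> {s1, s2, s3, s4}  [new]
{s4} --1--> {s1, s4}  [new]
{s4} --2--> {s0, s2, s4}  [new]
{s1, s3, s4} --0--> {s0, s1, s2, s3, s4, s5}  [new]
{s1, s3, s4} --1--> {s0, s1, s2, s3, s4, s5}  [seen]
{s1, s3, s4} --2--> {s0, s2, s3, s4, s5}  [seen]
{s0, s2, s3, s4, s5} --0--> {s0, s1, s2, s3, s4, s5}  [seen]
{s0, s2, s3, s4, s5} --1--> {s0, s1, s2, s3, s4, s5}  [seen]
{s0, s2, s3, s4, s5} --2--> {s0, s1, s2, s3, s4, s5}  [seen]
{s0, s3, s4, s5} --0--> {s0, s1, s2, s3, s4, s5}  [seen]
{s0, s3, s4, s5} --1--> {s0, s1, s2, s3, s4, s5}  [seen]
{s0, s3, s4, s5} --2--> {s0, s1, s2, s3, s4, s5}  [seen]
{s1, s2, s3, s4} --0--> {s0, s1, s2, s3, s4, s5}  [seen]
{s1, s2, s3, s4} --1--> {s0, s1, s2, s3, s4, s5}  [seen]
{s1, s2, s3, s4} --2--> {s0, s2, s3, s4, s5}  [seen]
{s1, s4} --0--> {s1, s2, s3, s4}  [seen]
{s1, s4} --1--> {s0, s1, s3, s4, s5}  [new]
{s1, s4} --2--> {s0, s2, s3, s4}  [new]
{s0, s2, s4} --0--> {s0, s1, s2, s3, s4}  [new]
{s0, s2, s4} --1--> {s0, s1, s2, s4, s5}  [new]
{s0, s2, s4} --2--> {s0, s1, s2, s3, s4, s5}  [seen]
{s0, s1, s2, s3, s4, s5} --0--> {s0, s1, s2, s3, s4, s5}  [seen]
{s0, s1, s2, s3, s4, s5} --1--> {s0, s1, s2, s3, s4, s5}  [seen]
{s0, s1, s2, s3, s4, s5} --2--> {s0, s1, s2, s3, s4, s5}  [seen]
{s0, s1, s3, s4, s5} --0--> {s0, s1, s2, s3, s4, s5}  [seen]
{s0, s1, s3, s4, s5} --1--> {s0, s1, s2, s3, s4, s5}  [seen]
{s0, s1, s3, s4, s5} --2--> {s0, s1, s2, s3, s4, s5}  [seen]
{s0, s2, s3, s4} --0--> {s0, s1, s2, s3, s4, s5}  [seen]
{s0, s2, s3, s4} --1--> {s0, s1, s2, s3, s4, s5}  [seen]
{s0, s2, s3, s4} --2--> {s0, s1, s2, s3, s4, s5}  [seen]
{s0, s1, s2, s3, s4} --0--> {s0, s1, s2, s3, s4, s5}  [seen]
{s0, s1, s2, s3, s4} --1--> {s0, s1, s2, s3, s4, s5}  [seen]
{s0, s1, s2, s3, s4} --2--> {s0, s1, s2, s3, s4, s5}  [seen]
{s0, s1, s2, s4, s5} --0--> {s0, s1, s2, s3, s4}  [seen]
{s0, s1, s2, s4, s5} --1--> {s0, s1, s2, s3, s4, s5}  [seen]
{s0, s1, s2, s4, s5} --2--> {s0, s1, s2, s3, s4, s5}  [seen]
Reachable DFA states: {s0}, {s2, s3}, {s4}, {s1, s3, s4}, {s0, s2, s3, s4, s5}, {s0, s3, s4, s5}, {s1, s2, s3, s4}, {s1, s4}, {s0, s2, s4}, {s0, s1, s2, s3, s4, s5}, {s0, s1, s3, s4, s5}, {s0, s2, s3, s4}, {s0, s1, s2, s3, s4}, {s0, s1, s2, s4, s5}.
{s0, s2, s4} is among them.

yes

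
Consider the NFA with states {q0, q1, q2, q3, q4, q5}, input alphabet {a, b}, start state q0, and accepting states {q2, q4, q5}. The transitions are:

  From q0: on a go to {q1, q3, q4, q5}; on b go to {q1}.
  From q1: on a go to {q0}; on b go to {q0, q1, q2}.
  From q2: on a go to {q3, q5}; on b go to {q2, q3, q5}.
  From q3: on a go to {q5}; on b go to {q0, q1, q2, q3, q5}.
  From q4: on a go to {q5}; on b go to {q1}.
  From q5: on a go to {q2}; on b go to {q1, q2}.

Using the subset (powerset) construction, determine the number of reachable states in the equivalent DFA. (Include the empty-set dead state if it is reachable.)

11

Start state of the DFA: {q0}.
{q0} --a--> {q1, q3, q4, q5}  [new]
{q0} --b--> {q1}  [new]
{q1, q3, q4, q5} --a--> {q0, q2, q5}  [new]
{q1, q3, q4, q5} --b--> {q0, q1, q2, q3, q5}  [new]
{q1} --a--> {q0}  [seen]
{q1} --b--> {q0, q1, q2}  [new]
{q0, q2, q5} --a--> {q1, q2, q3, q4, q5}  [new]
{q0, q2, q5} --b--> {q1, q2, q3, q5}  [new]
{q0, q1, q2, q3, q5} --a--> {q0, q1, q2, q3, q4, q5}  [new]
{q0, q1, q2, q3, q5} --b--> {q0, q1, q2, q3, q5}  [seen]
{q0, q1, q2} --a--> {q0, q1, q3, q4, q5}  [new]
{q0, q1, q2} --b--> {q0, q1, q2, q3, q5}  [seen]
{q1, q2, q3, q4, q5} --a--> {q0, q2, q3, q5}  [new]
{q1, q2, q3, q4, q5} --b--> {q0, q1, q2, q3, q5}  [seen]
{q1, q2, q3, q5} --a--> {q0, q2, q3, q5}  [seen]
{q1, q2, q3, q5} --b--> {q0, q1, q2, q3, q5}  [seen]
{q0, q1, q2, q3, q4, q5} --a--> {q0, q1, q2, q3, q4, q5}  [seen]
{q0, q1, q2, q3, q4, q5} --b--> {q0, q1, q2, q3, q5}  [seen]
{q0, q1, q3, q4, q5} --a--> {q0, q1, q2, q3, q4, q5}  [seen]
{q0, q1, q3, q4, q5} --b--> {q0, q1, q2, q3, q5}  [seen]
{q0, q2, q3, q5} --a--> {q1, q2, q3, q4, q5}  [seen]
{q0, q2, q3, q5} --b--> {q0, q1, q2, q3, q5}  [seen]
Reachable DFA states: {q0}, {q1, q3, q4, q5}, {q1}, {q0, q2, q5}, {q0, q1, q2, q3, q5}, {q0, q1, q2}, {q1, q2, q3, q4, q5}, {q1, q2, q3, q5}, {q0, q1, q2, q3, q4, q5}, {q0, q1, q3, q4, q5}, {q0, q2, q3, q5}.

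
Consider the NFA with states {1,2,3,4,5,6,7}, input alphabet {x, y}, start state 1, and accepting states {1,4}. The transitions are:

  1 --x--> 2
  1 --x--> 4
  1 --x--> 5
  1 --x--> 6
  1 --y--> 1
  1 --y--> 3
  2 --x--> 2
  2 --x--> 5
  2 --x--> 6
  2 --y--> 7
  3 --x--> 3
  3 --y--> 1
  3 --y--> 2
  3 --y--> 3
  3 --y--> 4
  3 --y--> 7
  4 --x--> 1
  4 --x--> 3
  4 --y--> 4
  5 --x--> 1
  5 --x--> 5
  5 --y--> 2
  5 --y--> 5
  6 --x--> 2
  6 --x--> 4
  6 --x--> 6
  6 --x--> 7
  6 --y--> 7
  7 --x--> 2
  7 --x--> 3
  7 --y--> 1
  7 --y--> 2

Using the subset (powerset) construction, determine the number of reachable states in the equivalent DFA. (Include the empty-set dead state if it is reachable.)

11

Start state of the DFA: {1}.
{1} --x--> {2,4,5,6}  [new]
{1} --y--> {1,3}  [new]
{2,4,5,6} --x--> {1,2,3,4,5,6,7}  [new]
{2,4,5,6} --y--> {2,4,5,7}  [new]
{1,3} --x--> {2,3,4,5,6}  [new]
{1,3} --y--> {1,2,3,4,7}  [new]
{1,2,3,4,5,6,7} --x--> {1,2,3,4,5,6,7}  [seen]
{1,2,3,4,5,6,7} --y--> {1,2,3,4,5,7}  [new]
{2,4,5,7} --x--> {1,2,3,5,6}  [new]
{2,4,5,7} --y--> {1,2,4,5,7}  [new]
{2,3,4,5,6} --x--> {1,2,3,4,5,6,7}  [seen]
{2,3,4,5,6} --y--> {1,2,3,4,5,7}  [seen]
{1,2,3,4,7} --x--> {1,2,3,4,5,6}  [new]
{1,2,3,4,7} --y--> {1,2,3,4,7}  [seen]
{1,2,3,4,5,7} --x--> {1,2,3,4,5,6}  [seen]
{1,2,3,4,5,7} --y--> {1,2,3,4,5,7}  [seen]
{1,2,3,5,6} --x--> {1,2,3,4,5,6,7}  [seen]
{1,2,3,5,6} --y--> {1,2,3,4,5,7}  [seen]
{1,2,4,5,7} --x--> {1,2,3,4,5,6}  [seen]
{1,2,4,5,7} --y--> {1,2,3,4,5,7}  [seen]
{1,2,3,4,5,6} --x--> {1,2,3,4,5,6,7}  [seen]
{1,2,3,4,5,6} --y--> {1,2,3,4,5,7}  [seen]
Reachable DFA states: {1}, {2,4,5,6}, {1,3}, {1,2,3,4,5,6,7}, {2,4,5,7}, {2,3,4,5,6}, {1,2,3,4,7}, {1,2,3,4,5,7}, {1,2,3,5,6}, {1,2,4,5,7}, {1,2,3,4,5,6}.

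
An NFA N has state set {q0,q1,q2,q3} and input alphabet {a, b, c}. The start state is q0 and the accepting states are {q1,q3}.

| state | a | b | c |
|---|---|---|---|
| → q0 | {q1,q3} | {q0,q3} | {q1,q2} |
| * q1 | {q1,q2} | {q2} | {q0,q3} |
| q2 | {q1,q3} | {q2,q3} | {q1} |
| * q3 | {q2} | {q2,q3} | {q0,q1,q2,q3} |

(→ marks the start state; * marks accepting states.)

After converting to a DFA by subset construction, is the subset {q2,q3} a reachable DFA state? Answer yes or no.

Start state of the DFA: {q0}.
{q0} --a--> {q1,q3}  [new]
{q0} --b--> {q0,q3}  [new]
{q0} --c--> {q1,q2}  [new]
{q1,q3} --a--> {q1,q2}  [seen]
{q1,q3} --b--> {q2,q3}  [new]
{q1,q3} --c--> {q0,q1,q2,q3}  [new]
{q0,q3} --a--> {q1,q2,q3}  [new]
{q0,q3} --b--> {q0,q2,q3}  [new]
{q0,q3} --c--> {q0,q1,q2,q3}  [seen]
{q1,q2} --a--> {q1,q2,q3}  [seen]
{q1,q2} --b--> {q2,q3}  [seen]
{q1,q2} --c--> {q0,q1,q3}  [new]
{q2,q3} --a--> {q1,q2,q3}  [seen]
{q2,q3} --b--> {q2,q3}  [seen]
{q2,q3} --c--> {q0,q1,q2,q3}  [seen]
{q0,q1,q2,q3} --a--> {q1,q2,q3}  [seen]
{q0,q1,q2,q3} --b--> {q0,q2,q3}  [seen]
{q0,q1,q2,q3} --c--> {q0,q1,q2,q3}  [seen]
{q1,q2,q3} --a--> {q1,q2,q3}  [seen]
{q1,q2,q3} --b--> {q2,q3}  [seen]
{q1,q2,q3} --c--> {q0,q1,q2,q3}  [seen]
{q0,q2,q3} --a--> {q1,q2,q3}  [seen]
{q0,q2,q3} --b--> {q0,q2,q3}  [seen]
{q0,q2,q3} --c--> {q0,q1,q2,q3}  [seen]
{q0,q1,q3} --a--> {q1,q2,q3}  [seen]
{q0,q1,q3} --b--> {q0,q2,q3}  [seen]
{q0,q1,q3} --c--> {q0,q1,q2,q3}  [seen]
Reachable DFA states: {q0}, {q1,q3}, {q0,q3}, {q1,q2}, {q2,q3}, {q0,q1,q2,q3}, {q1,q2,q3}, {q0,q2,q3}, {q0,q1,q3}.
{q2,q3} is among them.

yes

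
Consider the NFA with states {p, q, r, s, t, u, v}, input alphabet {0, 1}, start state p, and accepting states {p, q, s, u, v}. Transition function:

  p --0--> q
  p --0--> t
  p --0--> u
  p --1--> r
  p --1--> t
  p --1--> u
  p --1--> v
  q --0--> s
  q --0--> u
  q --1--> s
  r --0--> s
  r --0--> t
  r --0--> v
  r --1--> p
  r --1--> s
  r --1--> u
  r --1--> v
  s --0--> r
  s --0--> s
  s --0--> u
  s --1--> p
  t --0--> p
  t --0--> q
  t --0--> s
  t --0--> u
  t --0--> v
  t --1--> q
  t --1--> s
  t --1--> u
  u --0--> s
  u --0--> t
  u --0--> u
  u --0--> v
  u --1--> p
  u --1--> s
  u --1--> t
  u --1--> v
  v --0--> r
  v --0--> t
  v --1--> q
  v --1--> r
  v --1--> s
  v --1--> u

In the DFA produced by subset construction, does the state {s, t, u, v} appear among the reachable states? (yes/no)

no

Start state of the DFA: {p}.
{p} --0--> {q, t, u}  [new]
{p} --1--> {r, t, u, v}  [new]
{q, t, u} --0--> {p, q, s, t, u, v}  [new]
{q, t, u} --1--> {p, q, s, t, u, v}  [seen]
{r, t, u, v} --0--> {p, q, r, s, t, u, v}  [new]
{r, t, u, v} --1--> {p, q, r, s, t, u, v}  [seen]
{p, q, s, t, u, v} --0--> {p, q, r, s, t, u, v}  [seen]
{p, q, s, t, u, v} --1--> {p, q, r, s, t, u, v}  [seen]
{p, q, r, s, t, u, v} --0--> {p, q, r, s, t, u, v}  [seen]
{p, q, r, s, t, u, v} --1--> {p, q, r, s, t, u, v}  [seen]
Reachable DFA states: {p}, {q, t, u}, {r, t, u, v}, {p, q, s, t, u, v}, {p, q, r, s, t, u, v}.
{s, t, u, v} is not among them.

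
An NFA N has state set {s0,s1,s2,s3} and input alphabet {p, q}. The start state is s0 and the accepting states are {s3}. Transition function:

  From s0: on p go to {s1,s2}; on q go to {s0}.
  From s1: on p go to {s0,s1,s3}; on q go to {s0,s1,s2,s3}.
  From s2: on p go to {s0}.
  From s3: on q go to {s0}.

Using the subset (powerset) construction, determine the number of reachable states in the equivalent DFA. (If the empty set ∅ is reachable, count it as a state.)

4

Start state of the DFA: {s0}.
{s0} --p--> {s1,s2}  [new]
{s0} --q--> {s0}  [seen]
{s1,s2} --p--> {s0,s1,s3}  [new]
{s1,s2} --q--> {s0,s1,s2,s3}  [new]
{s0,s1,s3} --p--> {s0,s1,s2,s3}  [seen]
{s0,s1,s3} --q--> {s0,s1,s2,s3}  [seen]
{s0,s1,s2,s3} --p--> {s0,s1,s2,s3}  [seen]
{s0,s1,s2,s3} --q--> {s0,s1,s2,s3}  [seen]
Reachable DFA states: {s0}, {s1,s2}, {s0,s1,s3}, {s0,s1,s2,s3}.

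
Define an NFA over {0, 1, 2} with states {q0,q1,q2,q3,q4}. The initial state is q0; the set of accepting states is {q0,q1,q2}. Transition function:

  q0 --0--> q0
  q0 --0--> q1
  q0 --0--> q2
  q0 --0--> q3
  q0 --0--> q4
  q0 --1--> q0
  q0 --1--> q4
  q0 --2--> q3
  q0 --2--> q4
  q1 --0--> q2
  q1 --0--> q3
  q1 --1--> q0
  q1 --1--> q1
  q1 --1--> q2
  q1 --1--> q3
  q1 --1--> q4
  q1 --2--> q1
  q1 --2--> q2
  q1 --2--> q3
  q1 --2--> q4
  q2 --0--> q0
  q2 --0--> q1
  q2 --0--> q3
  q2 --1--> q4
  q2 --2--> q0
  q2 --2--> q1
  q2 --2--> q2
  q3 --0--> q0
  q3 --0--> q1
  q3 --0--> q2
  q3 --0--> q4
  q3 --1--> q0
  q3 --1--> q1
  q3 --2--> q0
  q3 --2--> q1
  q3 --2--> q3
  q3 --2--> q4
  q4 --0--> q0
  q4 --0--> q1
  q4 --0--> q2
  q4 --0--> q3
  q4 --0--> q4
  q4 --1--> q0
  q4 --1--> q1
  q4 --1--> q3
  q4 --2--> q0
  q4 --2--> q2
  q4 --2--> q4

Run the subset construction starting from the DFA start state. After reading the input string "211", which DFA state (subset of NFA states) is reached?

Start: {q0}.
δ(q0,2) = {q3,q4}.
Union: {q3,q4}.
After 2: {q3,q4}.
δ(q3,1) = {q0,q1}; δ(q4,1) = {q0,q1,q3}.
Union: {q0,q1,q3}.
After 1: {q0,q1,q3}.
δ(q0,1) = {q0,q4}; δ(q1,1) = {q0,q1,q2,q3,q4}; δ(q3,1) = {q0,q1}.
Union: {q0,q1,q2,q3,q4}.
After 1: {q0,q1,q2,q3,q4}.

{q0,q1,q2,q3,q4}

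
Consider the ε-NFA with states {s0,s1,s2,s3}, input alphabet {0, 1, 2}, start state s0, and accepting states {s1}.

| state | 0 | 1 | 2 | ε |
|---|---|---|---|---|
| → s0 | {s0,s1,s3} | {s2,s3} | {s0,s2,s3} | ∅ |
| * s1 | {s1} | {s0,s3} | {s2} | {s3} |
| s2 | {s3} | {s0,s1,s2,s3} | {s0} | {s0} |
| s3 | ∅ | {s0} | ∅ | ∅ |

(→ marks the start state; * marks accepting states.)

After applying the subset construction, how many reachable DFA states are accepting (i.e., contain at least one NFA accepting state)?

Start state of the DFA: {s0} (ε-closure of the NFA start).
{s0} --0--> {s0,s1,s3}  [new]
{s0} --1--> {s0,s2,s3}  [new]
{s0} --2--> {s0,s2,s3}  [seen]
{s0,s1,s3} --0--> {s0,s1,s3}  [seen]
{s0,s1,s3} --1--> {s0,s2,s3}  [seen]
{s0,s1,s3} --2--> {s0,s2,s3}  [seen]
{s0,s2,s3} --0--> {s0,s1,s3}  [seen]
{s0,s2,s3} --1--> {s0,s1,s2,s3}  [new]
{s0,s2,s3} --2--> {s0,s2,s3}  [seen]
{s0,s1,s2,s3} --0--> {s0,s1,s3}  [seen]
{s0,s1,s2,s3} --1--> {s0,s1,s2,s3}  [seen]
{s0,s1,s2,s3} --2--> {s0,s2,s3}  [seen]
Reachable DFA states: {s0}, {s0,s1,s3}, {s0,s2,s3}, {s0,s1,s2,s3}.
Accepting DFA states (contain an NFA accepting state): {s0,s1,s3}, {s0,s1,s2,s3}.

2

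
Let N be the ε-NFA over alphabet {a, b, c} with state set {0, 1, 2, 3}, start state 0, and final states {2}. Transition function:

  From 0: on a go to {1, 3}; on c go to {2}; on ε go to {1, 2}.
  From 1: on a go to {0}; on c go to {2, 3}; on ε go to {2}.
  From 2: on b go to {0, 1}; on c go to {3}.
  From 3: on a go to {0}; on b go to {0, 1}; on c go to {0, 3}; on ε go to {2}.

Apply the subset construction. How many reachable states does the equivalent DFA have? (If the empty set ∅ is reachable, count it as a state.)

Start state of the DFA: {0, 1, 2} (ε-closure of the NFA start).
{0, 1, 2} --a--> {0, 1, 2, 3}  [new]
{0, 1, 2} --b--> {0, 1, 2}  [seen]
{0, 1, 2} --c--> {2, 3}  [new]
{0, 1, 2, 3} --a--> {0, 1, 2, 3}  [seen]
{0, 1, 2, 3} --b--> {0, 1, 2}  [seen]
{0, 1, 2, 3} --c--> {0, 1, 2, 3}  [seen]
{2, 3} --a--> {0, 1, 2}  [seen]
{2, 3} --b--> {0, 1, 2}  [seen]
{2, 3} --c--> {0, 1, 2, 3}  [seen]
Reachable DFA states: {0, 1, 2}, {0, 1, 2, 3}, {2, 3}.

3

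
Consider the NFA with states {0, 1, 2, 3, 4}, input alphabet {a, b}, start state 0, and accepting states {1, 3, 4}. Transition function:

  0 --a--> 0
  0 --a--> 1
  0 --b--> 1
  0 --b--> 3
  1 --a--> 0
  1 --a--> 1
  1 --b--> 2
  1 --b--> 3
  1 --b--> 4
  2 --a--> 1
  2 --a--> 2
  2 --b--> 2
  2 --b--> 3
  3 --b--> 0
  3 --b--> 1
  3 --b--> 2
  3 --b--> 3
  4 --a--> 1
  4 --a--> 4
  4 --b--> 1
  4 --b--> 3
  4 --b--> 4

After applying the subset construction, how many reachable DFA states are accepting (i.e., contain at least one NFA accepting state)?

Start state of the DFA: {0}.
{0} --a--> {0, 1}  [new]
{0} --b--> {1, 3}  [new]
{0, 1} --a--> {0, 1}  [seen]
{0, 1} --b--> {1, 2, 3, 4}  [new]
{1, 3} --a--> {0, 1}  [seen]
{1, 3} --b--> {0, 1, 2, 3, 4}  [new]
{1, 2, 3, 4} --a--> {0, 1, 2, 4}  [new]
{1, 2, 3, 4} --b--> {0, 1, 2, 3, 4}  [seen]
{0, 1, 2, 3, 4} --a--> {0, 1, 2, 4}  [seen]
{0, 1, 2, 3, 4} --b--> {0, 1, 2, 3, 4}  [seen]
{0, 1, 2, 4} --a--> {0, 1, 2, 4}  [seen]
{0, 1, 2, 4} --b--> {1, 2, 3, 4}  [seen]
Reachable DFA states: {0}, {0, 1}, {1, 3}, {1, 2, 3, 4}, {0, 1, 2, 3, 4}, {0, 1, 2, 4}.
Accepting DFA states (contain an NFA accepting state): {0, 1}, {1, 3}, {1, 2, 3, 4}, {0, 1, 2, 3, 4}, {0, 1, 2, 4}.

5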